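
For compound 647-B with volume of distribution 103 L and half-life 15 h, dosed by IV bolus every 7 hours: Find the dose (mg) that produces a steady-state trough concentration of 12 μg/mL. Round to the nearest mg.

τ/t½ = 7/15 ≈ 0.46667, so f = (1/2)^(7/15) ≈ 0.723635.
Cmin,ss = (D/Vd)·f/(1−f), so D = Cmin,ss·Vd·(1−f)/f.
D = 12 × 103 × (1−f)/f ≈ 12 × 103 × 0.38191 ≈ 472.04 mg.

472 mg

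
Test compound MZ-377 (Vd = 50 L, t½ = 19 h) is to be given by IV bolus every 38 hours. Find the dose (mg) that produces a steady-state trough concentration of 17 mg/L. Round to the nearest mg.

τ/t½ = 38/19 ≈ 2, so f = (1/2)^(38/19) ≈ 0.250000.
Cmin,ss = (D/Vd)·f/(1−f), so D = Cmin,ss·Vd·(1−f)/f.
D = 17 × 50 × (1−f)/f ≈ 17 × 50 × 3.00000 ≈ 2550.00 mg.

2550 mg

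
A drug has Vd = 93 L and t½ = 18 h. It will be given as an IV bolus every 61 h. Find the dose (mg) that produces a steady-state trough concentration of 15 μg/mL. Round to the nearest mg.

τ/t½ = 61/18 ≈ 3.3889, so f = (1/2)^(61/18) ≈ 0.095465.
Cmin,ss = (D/Vd)·f/(1−f), so D = Cmin,ss·Vd·(1−f)/f.
D = 15 × 93 × (1−f)/f ≈ 15 × 93 × 9.47504 ≈ 13217.68 mg.

13218 mg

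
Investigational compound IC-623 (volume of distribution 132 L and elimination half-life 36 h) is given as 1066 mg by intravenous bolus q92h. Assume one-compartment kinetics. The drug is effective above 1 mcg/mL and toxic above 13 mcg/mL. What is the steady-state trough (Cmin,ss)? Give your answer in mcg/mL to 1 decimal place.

Over one 92-h interval, 92/36 ≈ 2.5556 half-lives elapse, leaving f ≈ 0.1701 of each dose.
Single-dose peak C₀ = D/Vd = 1066/132 ≈ 8.076 mcg/mL.
Steady-state trough Cmin,ss = C₀·f/(1−f) ≈ 8.076 × 0.1701/0.8299 ≈ 1.655 mcg/mL.
Trough 1.7 mcg/mL vs MEC 1 mcg/mL: adequate.

1.7 mcg/mL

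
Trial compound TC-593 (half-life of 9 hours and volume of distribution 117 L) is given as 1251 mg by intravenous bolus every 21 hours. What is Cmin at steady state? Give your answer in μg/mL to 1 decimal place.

2.6 μg/mL

k = ln2/t½ = ln2/9 ≈ 0.077016 h⁻¹; fraction remaining f = e^(−kτ) = e^(−0.077016×21) ≈ 0.1984.
Each bolus raises the concentration by D/Vd = 1251/117 ≈ 10.692 μg/mL.
Steady-state trough Cmin,ss = C₀·f/(1−f) ≈ 10.692 × 0.1984/0.8016 ≈ 2.646 μg/mL.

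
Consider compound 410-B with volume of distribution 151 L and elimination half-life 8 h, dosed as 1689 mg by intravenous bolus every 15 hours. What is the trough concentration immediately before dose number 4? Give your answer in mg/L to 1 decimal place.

f = (1/2)^(τ/t½) = (1/2)^(15/8) ≈ 0.2726.
C₀ = D/Vd = 1689/151 ≈ 11.185 mg/L.
Before the 4th dose, 3 doses have been given. Superposition: Cmin = C₀·(f + f² + … + f^3).
≈ 11.185 × (0.2726 + 0.0743 + 0.0203) ≈ 11.185 × 0.3672 ≈ 4.107 mg/L.

4.1 mg/L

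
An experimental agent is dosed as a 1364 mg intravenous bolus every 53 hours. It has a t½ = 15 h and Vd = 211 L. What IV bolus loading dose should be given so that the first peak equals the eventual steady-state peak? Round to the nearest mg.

1493 mg

f = (1/2)^(53/15) ≈ 0.086370; accumulation ratio R = 1/(1−f) ≈ 1.09453.
Loading dose to hit Cmax,ss on first dose: D_load = D_maint·R ≈ 1364 × 1.09453 ≈ 1492.94 mg.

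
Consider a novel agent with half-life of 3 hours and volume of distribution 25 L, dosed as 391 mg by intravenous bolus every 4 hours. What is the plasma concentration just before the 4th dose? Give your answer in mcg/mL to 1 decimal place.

9.6 mcg/mL

f = (1/2)^(τ/t½) = (1/2)^(4/3) ≈ 0.3969.
C₀ = D/Vd = 391/25 ≈ 15.640 mcg/mL.
Before the 4th dose, 3 doses have been given. Superposition: Cmin = C₀·(f + f² + … + f^3).
≈ 15.640 × (0.3969 + 0.1575 + 0.0625) ≈ 15.640 × 0.6169 ≈ 9.648 mcg/mL.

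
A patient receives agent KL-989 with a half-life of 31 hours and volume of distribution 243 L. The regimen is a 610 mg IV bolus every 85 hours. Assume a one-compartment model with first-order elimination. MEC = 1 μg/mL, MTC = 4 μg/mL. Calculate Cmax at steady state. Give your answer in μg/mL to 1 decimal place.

Over one 85-h interval, 85/31 ≈ 2.7419 half-lives elapse, leaving f ≈ 0.1495 of each dose.
Accumulation ratio R = 1/(1 − f) ≈ 1/0.8505 ≈ 1.1758.
Single-dose peak C₀ = D/Vd = 610/243 ≈ 2.510 μg/mL.
Steady-state peak Cmax,ss = C₀·R ≈ 2.510 × 1.1758 ≈ 2.951 μg/mL.
Peak 3.0 μg/mL vs MTC 4 μg/mL: below toxic threshold.

3.0 μg/mL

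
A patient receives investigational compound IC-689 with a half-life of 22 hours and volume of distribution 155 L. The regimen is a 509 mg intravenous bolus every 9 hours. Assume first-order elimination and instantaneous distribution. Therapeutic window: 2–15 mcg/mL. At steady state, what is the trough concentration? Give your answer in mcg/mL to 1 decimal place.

10.0 mcg/mL

Over one 9-h interval, 9/22 ≈ 0.40909 half-lives elapse, leaving f ≈ 0.7531 of each dose.
At steady state, accumulation factor R = 1/(1 − e^(−kτ)) ≈ 4.0502.
Single-dose peak C₀ = D/Vd = 509/155 ≈ 3.284 mcg/mL.
Steady-state peak Cmax,ss = C₀·R ≈ 3.284 × 4.0502 ≈ 13.301 mcg/mL.
One interval later, Cmin,ss = Cmax,ss·e^(−kτ) ≈ 13.301 × 0.7531 ≈ 10.017 mcg/mL.
Trough 10.0 mcg/mL vs MEC 2 mcg/mL: adequate.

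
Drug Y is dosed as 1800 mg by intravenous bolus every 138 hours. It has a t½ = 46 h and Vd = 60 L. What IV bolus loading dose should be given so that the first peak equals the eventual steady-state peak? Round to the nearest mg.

f = (1/2)^(138/46) ≈ 0.125000; accumulation ratio R = 1/(1−f) ≈ 1.14286.
Loading dose to hit Cmax,ss on first dose: D_load = D_maint·R ≈ 1800 × 1.14286 ≈ 2057.15 mg.

2057 mg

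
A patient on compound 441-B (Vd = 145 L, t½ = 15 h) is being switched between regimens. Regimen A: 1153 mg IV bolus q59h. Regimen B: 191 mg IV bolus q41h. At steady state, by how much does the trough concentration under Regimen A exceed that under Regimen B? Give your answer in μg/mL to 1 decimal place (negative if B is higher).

0.3 μg/mL

Regimen A: f = (1/2)^(59/15) ≈ 0.0655; Cmin,ss = (1153/145)·f/(1−f) ≈ 0.557 μg/mL.
Regimen B: f = (1/2)^(41/15) ≈ 0.1504; Cmin,ss = (191/145)·f/(1−f) ≈ 0.233 μg/mL.
Difference ≈ 0.557 − 0.233 ≈ 0.324 μg/mL.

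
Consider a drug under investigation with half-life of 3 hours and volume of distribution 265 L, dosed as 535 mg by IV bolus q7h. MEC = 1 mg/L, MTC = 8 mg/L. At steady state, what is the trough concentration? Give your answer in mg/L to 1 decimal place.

k = ln2/t½ = ln2/3 ≈ 0.231049 h⁻¹; fraction remaining f = e^(−kτ) = e^(−0.231049×7) ≈ 0.1984.
At steady state, accumulation factor R = 1/(1 − e^(−kτ)) ≈ 1.2475.
Single-dose peak C₀ = D/Vd = 535/265 ≈ 2.019 mg/L.
Cmax,ss = C₀/(1 − f) ≈ 2.019/0.8016 ≈ 2.519 mg/L.
Steady-state trough Cmin,ss = Cmax,ss·f ≈ 2.519 × 0.1984 ≈ 0.500 mg/L.
Trough 0.5 mg/L vs MEC 1 mg/L: subtherapeutic.

0.5 mg/L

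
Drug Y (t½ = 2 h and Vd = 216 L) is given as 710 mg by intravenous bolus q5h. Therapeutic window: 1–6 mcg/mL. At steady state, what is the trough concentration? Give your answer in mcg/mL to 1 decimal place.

k = ln2/t½ = ln2/2 ≈ 0.346574 h⁻¹; fraction remaining f = e^(−kτ) = e^(−0.346574×5) ≈ 0.1768.
Accumulation ratio R = 1/(1 − f) ≈ 1/0.8232 ≈ 1.2148.
Each bolus raises the concentration by D/Vd = 710/216 ≈ 3.287 mcg/mL.
Cmax,ss = C₀/(1 − f) ≈ 3.287/0.8232 ≈ 3.993 mcg/mL.
One interval later, Cmin,ss = Cmax,ss·e^(−kτ) ≈ 3.993 × 0.1768 ≈ 0.706 mcg/mL.
Trough 0.7 mcg/mL vs MEC 1 mcg/mL: subtherapeutic.

0.7 mcg/mL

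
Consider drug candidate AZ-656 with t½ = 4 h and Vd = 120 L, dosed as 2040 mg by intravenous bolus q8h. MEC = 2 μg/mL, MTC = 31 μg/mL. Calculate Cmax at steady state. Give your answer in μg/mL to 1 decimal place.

22.7 μg/mL

The dosing interval is 2 half-lives, so f = 2^(−2) = 0.25.
Accumulation ratio R = 1/(1 − f) = 1/0.75 = 4/3.
Single-dose peak C₀ = D/Vd = 2040/120 = 17 μg/mL.
Steady-state peak Cmax,ss = C₀·R = 17 × 4/3 ≈ 22.667 μg/mL.
Peak 22.7 μg/mL vs MTC 31 μg/mL: below toxic threshold.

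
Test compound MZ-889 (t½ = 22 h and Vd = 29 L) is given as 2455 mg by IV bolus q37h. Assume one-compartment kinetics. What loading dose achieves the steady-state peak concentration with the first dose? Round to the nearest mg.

3567 mg

f = (1/2)^(37/22) ≈ 0.311690; accumulation ratio R = 1/(1−f) ≈ 1.45283.
Loading dose to hit Cmax,ss on first dose: D_load = D_maint·R ≈ 2455 × 1.45283 ≈ 3566.70 mg.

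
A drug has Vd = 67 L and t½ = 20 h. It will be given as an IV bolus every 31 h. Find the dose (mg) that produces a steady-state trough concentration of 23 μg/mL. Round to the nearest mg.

τ/t½ = 31/20 ≈ 1.55, so f = (1/2)^(31/20) ≈ 0.341510.
Cmin,ss = (D/Vd)·f/(1−f), so D = Cmin,ss·Vd·(1−f)/f.
D = 23 × 67 × (1−f)/f ≈ 23 × 67 × 1.92817 ≈ 2971.31 mg.

2971 mg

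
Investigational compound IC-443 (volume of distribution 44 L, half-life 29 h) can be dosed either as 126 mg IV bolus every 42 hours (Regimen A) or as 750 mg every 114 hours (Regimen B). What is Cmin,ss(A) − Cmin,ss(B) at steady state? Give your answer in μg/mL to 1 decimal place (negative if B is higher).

0.5 μg/mL

Regimen A: f = (1/2)^(42/29) ≈ 0.3665; Cmin,ss = (126/44)·f/(1−f) ≈ 1.657 μg/mL.
Regimen B: f = (1/2)^(114/29) ≈ 0.0656; Cmin,ss = (750/44)·f/(1−f) ≈ 1.197 μg/mL.
Difference ≈ 1.657 − 1.197 ≈ 0.460 μg/mL.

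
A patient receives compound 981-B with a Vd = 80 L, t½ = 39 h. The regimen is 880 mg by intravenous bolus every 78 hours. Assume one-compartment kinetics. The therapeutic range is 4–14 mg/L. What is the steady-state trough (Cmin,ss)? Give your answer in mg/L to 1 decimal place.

3.7 mg/L

The dosing interval is 2 half-lives, so f = 2^(−2) = 0.25.
At steady state, R = 1/(1 − 0.25) = 4/3.
Single-dose peak C₀ = D/Vd = 880/80 = 11 mg/L.
Steady-state peak Cmax,ss = C₀·R = 11 × 4/3 ≈ 14.667 mg/L.
Steady-state trough Cmin,ss = Cmax,ss·f ≈ 14.667 × 0.25 ≈ 3.667 mg/L.
Trough 3.7 mg/L vs MEC 4 mg/L: subtherapeutic.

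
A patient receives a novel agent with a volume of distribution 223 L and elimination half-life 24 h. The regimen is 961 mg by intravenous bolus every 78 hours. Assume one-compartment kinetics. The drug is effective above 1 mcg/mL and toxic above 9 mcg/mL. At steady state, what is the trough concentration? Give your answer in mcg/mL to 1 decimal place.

0.5 mcg/mL

k = ln2/t½ = ln2/24 ≈ 0.028881 h⁻¹; fraction remaining f = e^(−kτ) = e^(−0.028881×78) ≈ 0.1051.
Each bolus raises the concentration by D/Vd = 961/223 ≈ 4.309 mcg/mL.
Steady-state trough Cmin,ss = C₀·f/(1−f) ≈ 4.309 × 0.1051/0.8949 ≈ 0.506 mcg/mL.
Trough 0.5 mcg/mL vs MEC 1 mcg/mL: subtherapeutic.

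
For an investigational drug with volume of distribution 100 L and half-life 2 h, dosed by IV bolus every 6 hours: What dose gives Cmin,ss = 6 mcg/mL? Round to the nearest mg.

4200 mg

τ/t½ = 6/2 ≈ 3, so f = (1/2)^(6/2) ≈ 0.125000.
Cmin,ss = (D/Vd)·f/(1−f), so D = Cmin,ss·Vd·(1−f)/f.
D = 6 × 100 × (1−f)/f ≈ 6 × 100 × 7.00000 ≈ 4200.00 mg.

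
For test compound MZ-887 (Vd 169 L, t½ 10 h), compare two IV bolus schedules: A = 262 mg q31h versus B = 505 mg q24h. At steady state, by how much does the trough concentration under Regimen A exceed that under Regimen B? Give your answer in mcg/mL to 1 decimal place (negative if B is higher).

Regimen A: f = (1/2)^(31/10) ≈ 0.1166; Cmin,ss = (262/169)·f/(1−f) ≈ 0.205 mcg/mL.
Regimen B: f = (1/2)^(24/10) ≈ 0.1895; Cmin,ss = (505/169)·f/(1−f) ≈ 0.699 mcg/mL.
Difference ≈ 0.205 − 0.699 ≈ -0.494 mcg/mL.

-0.5 mcg/mL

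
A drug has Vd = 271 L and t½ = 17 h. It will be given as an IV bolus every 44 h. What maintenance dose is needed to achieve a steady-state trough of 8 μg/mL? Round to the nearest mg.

10870 mg

τ/t½ = 44/17 ≈ 2.5882, so f = (1/2)^(44/17) ≈ 0.166289.
Cmin,ss = (D/Vd)·f/(1−f), so D = Cmin,ss·Vd·(1−f)/f.
D = 8 × 271 × (1−f)/f ≈ 8 × 271 × 5.01363 ≈ 10869.55 mg.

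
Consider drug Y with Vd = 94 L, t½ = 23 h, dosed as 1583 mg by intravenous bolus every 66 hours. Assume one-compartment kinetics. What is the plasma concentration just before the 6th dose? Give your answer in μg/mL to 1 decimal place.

f = (1/2)^(τ/t½) = (1/2)^(66/23) ≈ 0.1368.
C₀ = D/Vd = 1583/94 ≈ 16.840 μg/mL.
Before the 6th dose, 5 doses have been given. Superposition: Cmin = C₀·(f + f² + … + f^5).
≈ 16.840 × (0.1368 + 0.0187 + 0.0026 + 0.0004 + 0.0000) ≈ 16.840 × 0.1585 ≈ 2.669 μg/mL.

2.7 μg/mL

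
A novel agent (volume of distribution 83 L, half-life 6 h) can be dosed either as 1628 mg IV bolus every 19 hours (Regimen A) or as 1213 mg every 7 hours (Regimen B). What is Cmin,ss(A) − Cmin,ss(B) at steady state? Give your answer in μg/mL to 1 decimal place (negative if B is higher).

-9.3 μg/mL

Regimen A: f = (1/2)^(19/6) ≈ 0.1114; Cmin,ss = (1628/83)·f/(1−f) ≈ 2.459 μg/mL.
Regimen B: f = (1/2)^(7/6) ≈ 0.4454; Cmin,ss = (1213/83)·f/(1−f) ≈ 11.737 μg/mL.
Difference ≈ 2.459 − 11.737 ≈ -9.278 μg/mL.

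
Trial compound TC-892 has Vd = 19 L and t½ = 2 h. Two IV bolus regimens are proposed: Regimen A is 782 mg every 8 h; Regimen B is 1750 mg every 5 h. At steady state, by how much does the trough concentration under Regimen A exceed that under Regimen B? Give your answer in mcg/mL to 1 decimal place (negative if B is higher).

Regimen A: f = (1/2)^(8/2) ≈ 0.0625; Cmin,ss = (782/19)·f/(1−f) ≈ 2.744 mcg/mL.
Regimen B: f = (1/2)^(5/2) ≈ 0.1768; Cmin,ss = (1750/19)·f/(1−f) ≈ 19.782 mcg/mL.
Difference ≈ 2.744 − 19.782 ≈ -17.038 mcg/mL.

-17.0 mcg/mL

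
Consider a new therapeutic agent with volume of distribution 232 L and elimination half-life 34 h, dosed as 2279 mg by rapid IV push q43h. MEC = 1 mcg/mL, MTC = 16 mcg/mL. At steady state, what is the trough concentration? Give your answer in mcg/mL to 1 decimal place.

7.0 mcg/mL

τ/t½ = 43/34 ≈ 1.2647, so fraction remaining f = (1/2)^(43/34) ≈ 0.4162.
Each bolus raises the concentration by D/Vd = 2279/232 ≈ 9.823 mcg/mL.
Steady-state trough Cmin,ss = C₀·f/(1−f) ≈ 9.823 × 0.4162/0.5838 ≈ 7.003 mcg/mL.
Trough 7.0 mcg/mL vs MEC 1 mcg/mL: adequate.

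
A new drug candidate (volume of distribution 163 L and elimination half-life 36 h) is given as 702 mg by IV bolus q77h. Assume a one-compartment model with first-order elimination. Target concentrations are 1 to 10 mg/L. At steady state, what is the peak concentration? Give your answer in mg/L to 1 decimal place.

5.6 mg/L

τ/t½ = 77/36 ≈ 2.1389, so fraction remaining f = (1/2)^(77/36) ≈ 0.2271.
Accumulation ratio R = 1/(1 − f) ≈ 1/0.7729 ≈ 1.2938.
Each bolus raises the concentration by D/Vd = 702/163 ≈ 4.307 mg/L.
Steady-state peak Cmax,ss = C₀·R ≈ 4.307 × 1.2938 ≈ 5.572 mg/L.
Peak 5.6 mg/L vs MTC 10 mg/L: below toxic threshold.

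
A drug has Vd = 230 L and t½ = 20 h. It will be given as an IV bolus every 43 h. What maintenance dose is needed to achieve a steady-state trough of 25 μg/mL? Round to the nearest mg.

19770 mg

τ/t½ = 43/20 ≈ 2.15, so f = (1/2)^(43/20) ≈ 0.225313.
Cmin,ss = (D/Vd)·f/(1−f), so D = Cmin,ss·Vd·(1−f)/f.
D = 25 × 230 × (1−f)/f ≈ 25 × 230 × 3.43827 ≈ 19770.05 mg.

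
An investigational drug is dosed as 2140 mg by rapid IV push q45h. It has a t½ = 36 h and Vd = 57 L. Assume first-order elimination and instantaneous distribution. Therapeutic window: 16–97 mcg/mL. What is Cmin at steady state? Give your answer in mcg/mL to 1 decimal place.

Over one 45-h interval, 45/36 ≈ 1.25 half-lives elapse, leaving f ≈ 0.4204 of each dose.
At steady state, accumulation factor R = 1/(1 − e^(−kτ)) ≈ 1.7253.
Each bolus raises the concentration by D/Vd = 2140/57 ≈ 37.544 mcg/mL.
Cmax,ss = C₀/(1 − f) ≈ 37.544/0.5796 ≈ 64.776 mcg/mL.
Steady-state trough Cmin,ss = Cmax,ss·f ≈ 64.776 × 0.4204 ≈ 27.232 mcg/mL.
Trough 27.2 mcg/mL vs MEC 16 mcg/mL: adequate.

27.2 mcg/mL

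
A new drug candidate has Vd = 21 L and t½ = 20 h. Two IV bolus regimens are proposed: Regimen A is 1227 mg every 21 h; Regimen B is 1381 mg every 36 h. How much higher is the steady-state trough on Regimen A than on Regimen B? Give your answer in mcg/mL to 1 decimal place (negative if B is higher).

Regimen A: f = (1/2)^(21/20) ≈ 0.4830; Cmin,ss = (1227/21)·f/(1−f) ≈ 54.586 mcg/mL.
Regimen B: f = (1/2)^(36/20) ≈ 0.2872; Cmin,ss = (1381/21)·f/(1−f) ≈ 26.497 mcg/mL.
Difference ≈ 54.586 − 26.497 ≈ 28.089 mcg/mL.

28.1 mcg/mL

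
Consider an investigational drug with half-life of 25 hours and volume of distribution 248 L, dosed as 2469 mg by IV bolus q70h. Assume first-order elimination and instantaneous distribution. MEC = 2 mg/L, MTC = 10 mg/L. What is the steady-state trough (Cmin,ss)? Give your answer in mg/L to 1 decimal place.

1.7 mg/L

k = ln2/t½ = ln2/25 ≈ 0.027726 h⁻¹; fraction remaining f = e^(−kτ) = e^(−0.027726×70) ≈ 0.1436.
Each bolus raises the concentration by D/Vd = 2469/248 ≈ 9.956 mg/L.
Steady-state trough Cmin,ss = C₀·f/(1−f) ≈ 9.956 × 0.1436/0.8564 ≈ 1.669 mg/L.
Trough 1.7 mg/L vs MEC 2 mg/L: subtherapeutic.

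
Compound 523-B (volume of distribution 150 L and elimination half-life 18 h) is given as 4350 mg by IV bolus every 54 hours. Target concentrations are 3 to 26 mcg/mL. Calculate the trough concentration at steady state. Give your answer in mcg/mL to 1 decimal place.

τ = 54 h = 3 half-lives, so f = (1/2)^3 = 0.125.
At steady state, R = 1/(1 − 0.125) = 8/7.
Single-dose peak C₀ = D/Vd = 4350/150 = 29 mcg/mL.
Steady-state peak Cmax,ss = C₀·R = 29 × 8/7 ≈ 33.143 mcg/mL.
Steady-state trough Cmin,ss = Cmax,ss·f ≈ 33.143 × 0.125 ≈ 4.143 mcg/mL.
Trough 4.1 mcg/mL vs MEC 3 mcg/mL: adequate.

4.1 mcg/mL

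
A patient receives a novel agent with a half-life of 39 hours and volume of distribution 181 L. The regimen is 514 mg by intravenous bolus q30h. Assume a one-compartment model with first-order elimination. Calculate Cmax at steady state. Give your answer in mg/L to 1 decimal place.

6.9 mg/L

Over one 30-h interval, 30/39 ≈ 0.76923 half-lives elapse, leaving f ≈ 0.5867 of each dose.
At steady state, accumulation factor R = 1/(1 − e^(−kτ)) ≈ 2.4195.
Single-dose peak C₀ = D/Vd = 514/181 ≈ 2.840 mg/L.
Steady-state peak Cmax,ss = C₀·R ≈ 2.840 × 2.4195 ≈ 6.871 mg/L.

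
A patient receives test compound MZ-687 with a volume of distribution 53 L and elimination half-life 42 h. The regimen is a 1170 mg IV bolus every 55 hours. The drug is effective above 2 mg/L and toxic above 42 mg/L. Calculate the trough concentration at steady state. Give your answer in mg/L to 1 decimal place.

14.9 mg/L

τ/t½ = 55/42 ≈ 1.3095, so fraction remaining f = (1/2)^(55/42) ≈ 0.4035.
Accumulation ratio R = 1/(1 − f) ≈ 1/0.5965 ≈ 1.6764.
Each bolus raises the concentration by D/Vd = 1170/53 ≈ 22.075 mg/L.
Steady-state peak Cmax,ss = C₀·R ≈ 22.075 × 1.6764 ≈ 37.007 mg/L.
Steady-state trough Cmin,ss = Cmax,ss·f ≈ 37.007 × 0.4035 ≈ 14.932 mg/L.
Trough 14.9 mg/L vs MEC 2 mg/L: adequate.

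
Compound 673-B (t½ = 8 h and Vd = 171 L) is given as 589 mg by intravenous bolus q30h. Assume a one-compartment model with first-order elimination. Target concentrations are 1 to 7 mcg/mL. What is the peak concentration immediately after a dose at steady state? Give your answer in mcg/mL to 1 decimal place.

3.7 mcg/mL

Over one 30-h interval, 30/8 ≈ 3.75 half-lives elapse, leaving f ≈ 0.0743 of each dose.
Accumulation ratio R = 1/(1 − f) ≈ 1/0.9257 ≈ 1.0803.
Each bolus raises the concentration by D/Vd = 589/171 ≈ 3.444 mcg/mL.
Cmax,ss = C₀/(1 − f) ≈ 3.444/0.9257 ≈ 3.720 mcg/mL.
Peak 3.7 mcg/mL vs MTC 7 mcg/mL: below toxic threshold.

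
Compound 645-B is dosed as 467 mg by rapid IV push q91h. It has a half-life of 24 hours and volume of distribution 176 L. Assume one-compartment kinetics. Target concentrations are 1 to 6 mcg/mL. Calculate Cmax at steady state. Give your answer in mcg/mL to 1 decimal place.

τ/t½ = 91/24 ≈ 3.7917, so fraction remaining f = (1/2)^(91/24) ≈ 0.0722.
At steady state, accumulation factor R = 1/(1 − e^(−kτ)) ≈ 1.0778.
Each bolus raises the concentration by D/Vd = 467/176 ≈ 2.653 mcg/mL.
Cmax,ss = C₀/(1 − f) ≈ 2.653/0.9278 ≈ 2.859 mcg/mL.
Peak 2.9 mcg/mL vs MTC 6 mcg/mL: below toxic threshold.

2.9 mcg/mL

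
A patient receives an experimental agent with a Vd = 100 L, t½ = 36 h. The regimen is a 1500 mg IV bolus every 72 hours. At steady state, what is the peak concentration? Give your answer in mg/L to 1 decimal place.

20.0 mg/L

τ = 72 h = 2 half-lives, so f = (1/2)^2 = 0.25.
Accumulation ratio R = 1/(1 − f) = 1/0.75 = 4/3.
Single-dose peak C₀ = D/Vd = 1500/100 = 15 mg/L.
Steady-state peak Cmax,ss = C₀·R = 15 × 4/3 ≈ 20.000 mg/L.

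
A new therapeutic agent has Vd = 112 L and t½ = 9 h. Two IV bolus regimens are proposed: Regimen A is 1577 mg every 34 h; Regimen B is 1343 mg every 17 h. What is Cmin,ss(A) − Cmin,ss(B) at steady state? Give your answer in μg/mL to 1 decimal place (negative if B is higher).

Regimen A: f = (1/2)^(34/9) ≈ 0.0729; Cmin,ss = (1577/112)·f/(1−f) ≈ 1.107 μg/mL.
Regimen B: f = (1/2)^(17/9) ≈ 0.2700; Cmin,ss = (1343/112)·f/(1−f) ≈ 4.435 μg/mL.
Difference ≈ 1.107 − 4.435 ≈ -3.328 μg/mL.

-3.3 μg/mL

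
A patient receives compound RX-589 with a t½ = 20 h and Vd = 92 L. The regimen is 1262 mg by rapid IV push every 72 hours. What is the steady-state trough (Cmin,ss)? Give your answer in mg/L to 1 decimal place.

1.2 mg/L

τ/t½ = 72/20 ≈ 3.6, so fraction remaining f = (1/2)^(72/20) ≈ 0.0825.
At steady state, accumulation factor R = 1/(1 − e^(−kτ)) ≈ 1.0899.
Single-dose peak C₀ = D/Vd = 1262/92 ≈ 13.717 mg/L.
Steady-state peak Cmax,ss = C₀·R ≈ 13.717 × 1.0899 ≈ 14.950 mg/L.
One interval later, Cmin,ss = Cmax,ss·e^(−kτ) ≈ 14.950 × 0.0825 ≈ 1.233 mg/L.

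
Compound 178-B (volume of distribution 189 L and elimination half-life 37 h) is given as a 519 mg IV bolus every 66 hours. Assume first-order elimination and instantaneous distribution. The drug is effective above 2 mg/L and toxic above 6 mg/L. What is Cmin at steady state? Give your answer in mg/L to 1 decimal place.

Over one 66-h interval, 66/37 ≈ 1.7838 half-lives elapse, leaving f ≈ 0.2904 of each dose.
Accumulation ratio R = 1/(1 − f) ≈ 1/0.7096 ≈ 1.4092.
Each bolus raises the concentration by D/Vd = 519/189 ≈ 2.746 mg/L.
Cmax,ss = C₀/(1 − f) ≈ 2.746/0.7096 ≈ 3.870 mg/L.
One interval later, Cmin,ss = Cmax,ss·e^(−kτ) ≈ 3.870 × 0.2904 ≈ 1.124 mg/L.
Trough 1.1 mg/L vs MEC 2 mg/L: subtherapeutic.

1.1 mg/L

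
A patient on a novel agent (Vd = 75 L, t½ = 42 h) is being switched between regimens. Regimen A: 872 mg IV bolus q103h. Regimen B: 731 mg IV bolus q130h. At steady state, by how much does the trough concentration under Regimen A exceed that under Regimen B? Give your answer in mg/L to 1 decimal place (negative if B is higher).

Regimen A: f = (1/2)^(103/42) ≈ 0.1827; Cmin,ss = (872/75)·f/(1−f) ≈ 2.599 mg/L.
Regimen B: f = (1/2)^(130/42) ≈ 0.1170; Cmin,ss = (731/75)·f/(1−f) ≈ 1.291 mg/L.
Difference ≈ 2.599 − 1.291 ≈ 1.308 mg/L.

1.3 mg/L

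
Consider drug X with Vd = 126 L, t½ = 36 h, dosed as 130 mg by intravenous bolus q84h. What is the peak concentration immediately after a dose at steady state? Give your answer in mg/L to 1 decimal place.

Over one 84-h interval, 84/36 ≈ 2.3333 half-lives elapse, leaving f ≈ 0.1984 of each dose.
Accumulation ratio R = 1/(1 − f) ≈ 1/0.8016 ≈ 1.2475.
Single-dose peak C₀ = D/Vd = 130/126 ≈ 1.032 mg/L.
Steady-state peak Cmax,ss = C₀·R ≈ 1.032 × 1.2475 ≈ 1.287 mg/L.

1.3 mg/L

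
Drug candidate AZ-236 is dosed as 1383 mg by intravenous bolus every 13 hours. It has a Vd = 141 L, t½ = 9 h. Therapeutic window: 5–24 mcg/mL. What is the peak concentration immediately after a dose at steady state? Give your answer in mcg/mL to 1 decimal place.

τ/t½ = 13/9 ≈ 1.4444, so fraction remaining f = (1/2)^(13/9) ≈ 0.3674.
Accumulation ratio R = 1/(1 − f) ≈ 1/0.6326 ≈ 1.5808.
Each bolus raises the concentration by D/Vd = 1383/141 ≈ 9.809 mcg/mL.
Steady-state peak Cmax,ss = C₀·R ≈ 9.809 × 1.5808 ≈ 15.506 mcg/mL.
Peak 15.5 mcg/mL vs MTC 24 mcg/mL: below toxic threshold.

15.5 mcg/mL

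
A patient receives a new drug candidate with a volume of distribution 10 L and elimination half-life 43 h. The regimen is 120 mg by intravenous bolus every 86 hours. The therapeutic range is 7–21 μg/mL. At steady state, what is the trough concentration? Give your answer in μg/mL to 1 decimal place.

4.0 μg/mL

The dosing interval is 2 half-lives, so f = 2^(−2) = 0.25.
At steady state, R = 1/(1 − 0.25) = 4/3.
Single-dose peak C₀ = D/Vd = 120/10 = 12 μg/mL.
Steady-state peak Cmax,ss = C₀·R = 12 × 4/3 ≈ 16.000 μg/mL.
Steady-state trough Cmin,ss = Cmax,ss·f ≈ 16.000 × 0.25 ≈ 4.000 μg/mL.
Trough 4.0 μg/mL vs MEC 7 μg/mL: subtherapeutic.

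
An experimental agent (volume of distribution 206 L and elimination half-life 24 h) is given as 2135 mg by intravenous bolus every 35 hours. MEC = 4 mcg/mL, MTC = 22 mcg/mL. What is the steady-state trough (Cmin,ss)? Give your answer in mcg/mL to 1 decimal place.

5.9 mcg/mL

τ/t½ = 35/24 ≈ 1.4583, so fraction remaining f = (1/2)^(35/24) ≈ 0.3639.
At steady state, accumulation factor R = 1/(1 − e^(−kτ)) ≈ 1.5721.
Single-dose peak C₀ = D/Vd = 2135/206 ≈ 10.364 mcg/mL.
Cmax,ss = C₀/(1 − f) ≈ 10.364/0.6361 ≈ 16.293 mcg/mL.
Steady-state trough Cmin,ss = Cmax,ss·f ≈ 16.293 × 0.3639 ≈ 5.929 mcg/mL.
Trough 5.9 mcg/mL vs MEC 4 mcg/mL: adequate.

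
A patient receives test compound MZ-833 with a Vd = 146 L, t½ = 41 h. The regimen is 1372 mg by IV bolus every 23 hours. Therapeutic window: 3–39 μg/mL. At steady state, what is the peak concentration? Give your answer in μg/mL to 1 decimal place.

29.2 μg/mL

Over one 23-h interval, 23/41 ≈ 0.56098 half-lives elapse, leaving f ≈ 0.6778 of each dose.
At steady state, accumulation factor R = 1/(1 − e^(−kτ)) ≈ 3.1037.
Each bolus raises the concentration by D/Vd = 1372/146 ≈ 9.397 μg/mL.
Cmax,ss = C₀/(1 − f) ≈ 9.397/0.3222 ≈ 29.165 μg/mL.
Peak 29.2 μg/mL vs MTC 39 μg/mL: below toxic threshold.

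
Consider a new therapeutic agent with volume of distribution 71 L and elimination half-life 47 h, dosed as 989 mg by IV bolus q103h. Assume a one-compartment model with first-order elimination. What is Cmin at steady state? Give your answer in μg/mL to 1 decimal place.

τ/t½ = 103/47 ≈ 2.1915, so fraction remaining f = (1/2)^(103/47) ≈ 0.2189.
At steady state, accumulation factor R = 1/(1 − e^(−kτ)) ≈ 1.2802.
Single-dose peak C₀ = D/Vd = 989/71 ≈ 13.930 μg/mL.
Cmax,ss = C₀/(1 − f) ≈ 13.930/0.7811 ≈ 17.834 μg/mL.
One interval later, Cmin,ss = Cmax,ss·e^(−kτ) ≈ 17.834 × 0.2189 ≈ 3.904 μg/mL.

3.9 μg/mL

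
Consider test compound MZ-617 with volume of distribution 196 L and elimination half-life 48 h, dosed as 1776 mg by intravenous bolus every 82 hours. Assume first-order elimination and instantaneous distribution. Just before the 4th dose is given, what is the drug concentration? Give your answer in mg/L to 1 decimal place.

f = (1/2)^(τ/t½) = (1/2)^(82/48) ≈ 0.3060.
C₀ = D/Vd = 1776/196 ≈ 9.061 mg/L.
Before the 4th dose, 3 doses have been given. Superposition: Cmin = C₀·(f + f² + … + f^3).
≈ 9.061 × (0.3060 + 0.0936 + 0.0287) ≈ 9.061 × 0.4283 ≈ 3.881 mg/L.

3.9 mg/L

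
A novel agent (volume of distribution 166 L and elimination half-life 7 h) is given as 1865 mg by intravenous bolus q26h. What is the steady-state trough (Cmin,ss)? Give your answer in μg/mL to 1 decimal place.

0.9 μg/mL

Over one 26-h interval, 26/7 ≈ 3.7143 half-lives elapse, leaving f ≈ 0.0762 of each dose.
At steady state, accumulation factor R = 1/(1 − e^(−kτ)) ≈ 1.0825.
Each bolus raises the concentration by D/Vd = 1865/166 ≈ 11.235 μg/mL.
Cmax,ss = C₀/(1 − f) ≈ 11.235/0.9238 ≈ 12.162 μg/mL.
One interval later, Cmin,ss = Cmax,ss·e^(−kτ) ≈ 12.162 × 0.0762 ≈ 0.927 μg/mL.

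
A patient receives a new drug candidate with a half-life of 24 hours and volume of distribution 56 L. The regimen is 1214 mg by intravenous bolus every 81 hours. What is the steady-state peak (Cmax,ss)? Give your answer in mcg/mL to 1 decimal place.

24.0 mcg/mL

τ/t½ = 81/24 ≈ 3.375, so fraction remaining f = (1/2)^(81/24) ≈ 0.0964.
Accumulation ratio R = 1/(1 − f) ≈ 1/0.9036 ≈ 1.1067.
Each bolus raises the concentration by D/Vd = 1214/56 ≈ 21.679 mcg/mL.
Steady-state peak Cmax,ss = C₀·R ≈ 21.679 × 1.1067 ≈ 23.992 mcg/mL.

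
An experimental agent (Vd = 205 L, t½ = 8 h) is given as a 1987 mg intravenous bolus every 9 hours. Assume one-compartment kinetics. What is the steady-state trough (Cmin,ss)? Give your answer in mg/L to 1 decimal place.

k = ln2/t½ = ln2/8 ≈ 0.086643 h⁻¹; fraction remaining f = e^(−kτ) = e^(−0.086643×9) ≈ 0.4585.
At steady state, accumulation factor R = 1/(1 − e^(−kτ)) ≈ 1.8467.
Each bolus raises the concentration by D/Vd = 1987/205 ≈ 9.693 mg/L.
Steady-state peak Cmax,ss = C₀·R ≈ 9.693 × 1.8467 ≈ 17.900 mg/L.
Steady-state trough Cmin,ss = Cmax,ss·f ≈ 17.900 × 0.4585 ≈ 8.207 mg/L.

8.2 mg/L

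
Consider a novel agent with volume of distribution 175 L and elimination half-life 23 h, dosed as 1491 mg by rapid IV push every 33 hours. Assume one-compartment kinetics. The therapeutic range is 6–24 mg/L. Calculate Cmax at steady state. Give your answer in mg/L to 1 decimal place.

13.5 mg/L

k = ln2/t½ = ln2/23 ≈ 0.030137 h⁻¹; fraction remaining f = e^(−kτ) = e^(−0.030137×33) ≈ 0.3699.
At steady state, accumulation factor R = 1/(1 − e^(−kτ)) ≈ 1.5870.
Single-dose peak C₀ = D/Vd = 1491/175 ≈ 8.520 mg/L.
Steady-state peak Cmax,ss = C₀·R ≈ 8.520 × 1.5870 ≈ 13.521 mg/L.
Peak 13.5 mg/L vs MTC 24 mg/L: below toxic threshold.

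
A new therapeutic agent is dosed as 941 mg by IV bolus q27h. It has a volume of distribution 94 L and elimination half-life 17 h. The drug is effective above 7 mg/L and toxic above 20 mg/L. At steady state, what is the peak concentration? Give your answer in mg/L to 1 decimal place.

k = ln2/t½ = ln2/17 ≈ 0.040773 h⁻¹; fraction remaining f = e^(−kτ) = e^(−0.040773×27) ≈ 0.3326.
At steady state, accumulation factor R = 1/(1 − e^(−kτ)) ≈ 1.4984.
Each bolus raises the concentration by D/Vd = 941/94 ≈ 10.011 mg/L.
Steady-state peak Cmax,ss = C₀·R ≈ 10.011 × 1.4984 ≈ 15.000 mg/L.
Peak 15.0 mg/L vs MTC 20 mg/L: below toxic threshold.

15.0 mg/L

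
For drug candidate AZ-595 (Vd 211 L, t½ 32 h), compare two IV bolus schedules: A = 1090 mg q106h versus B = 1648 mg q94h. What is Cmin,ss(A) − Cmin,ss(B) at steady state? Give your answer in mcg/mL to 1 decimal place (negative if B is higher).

-0.6 mcg/mL

Regimen A: f = (1/2)^(106/32) ≈ 0.1007; Cmin,ss = (1090/211)·f/(1−f) ≈ 0.578 mcg/mL.
Regimen B: f = (1/2)^(94/32) ≈ 0.1305; Cmin,ss = (1648/211)·f/(1−f) ≈ 1.172 mcg/mL.
Difference ≈ 0.578 − 1.172 ≈ -0.594 mcg/mL.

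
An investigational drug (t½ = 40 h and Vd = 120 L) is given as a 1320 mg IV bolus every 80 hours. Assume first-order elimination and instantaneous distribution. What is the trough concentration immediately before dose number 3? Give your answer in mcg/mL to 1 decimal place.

f = (1/2)^(τ/t½) = (1/2)^(80/40) ≈ 0.2500.
C₀ = D/Vd = 1320/120 ≈ 11.000 mcg/mL.
Before the 3rd dose, 2 doses have been given. Superposition: Cmin = C₀·(f + f²).
≈ 11.000 × (0.2500 + 0.0625) ≈ 11.000 × 0.3125 ≈ 3.438 mcg/mL.

3.4 mcg/mL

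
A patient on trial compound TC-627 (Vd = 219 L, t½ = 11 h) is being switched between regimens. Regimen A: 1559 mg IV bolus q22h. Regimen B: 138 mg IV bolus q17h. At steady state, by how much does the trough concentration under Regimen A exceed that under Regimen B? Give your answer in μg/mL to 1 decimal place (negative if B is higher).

Regimen A: f = (1/2)^(22/11) ≈ 0.2500; Cmin,ss = (1559/219)·f/(1−f) ≈ 2.373 μg/mL.
Regimen B: f = (1/2)^(17/11) ≈ 0.3426; Cmin,ss = (138/219)·f/(1−f) ≈ 0.328 μg/mL.
Difference ≈ 2.373 − 0.328 ≈ 2.045 μg/mL.

2.0 μg/mL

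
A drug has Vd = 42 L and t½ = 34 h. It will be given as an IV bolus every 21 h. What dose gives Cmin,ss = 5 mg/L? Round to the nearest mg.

112 mg

τ/t½ = 21/34 ≈ 0.61765, so f = (1/2)^(21/34) ≈ 0.651733.
Cmin,ss = (D/Vd)·f/(1−f), so D = Cmin,ss·Vd·(1−f)/f.
D = 5 × 42 × (1−f)/f ≈ 5 × 42 × 0.53437 ≈ 112.22 mg.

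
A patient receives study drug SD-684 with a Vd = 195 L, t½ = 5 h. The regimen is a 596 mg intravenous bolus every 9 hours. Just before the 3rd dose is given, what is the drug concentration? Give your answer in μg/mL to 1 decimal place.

1.1 μg/mL

f = (1/2)^(τ/t½) = (1/2)^(9/5) ≈ 0.2872.
C₀ = D/Vd = 596/195 ≈ 3.056 μg/mL.
Before the 3rd dose, 2 doses have been given. Superposition: Cmin = C₀·(f + f²).
≈ 3.056 × (0.2872 + 0.0825) ≈ 3.056 × 0.3697 ≈ 1.130 μg/mL.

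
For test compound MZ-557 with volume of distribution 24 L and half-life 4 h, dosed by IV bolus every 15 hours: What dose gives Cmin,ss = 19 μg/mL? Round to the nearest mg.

τ/t½ = 15/4 ≈ 3.75, so f = (1/2)^(15/4) ≈ 0.074325.
Cmin,ss = (D/Vd)·f/(1−f), so D = Cmin,ss·Vd·(1−f)/f.
D = 19 × 24 × (1−f)/f ≈ 19 × 24 × 12.45442 ≈ 5679.22 mg.

5679 mg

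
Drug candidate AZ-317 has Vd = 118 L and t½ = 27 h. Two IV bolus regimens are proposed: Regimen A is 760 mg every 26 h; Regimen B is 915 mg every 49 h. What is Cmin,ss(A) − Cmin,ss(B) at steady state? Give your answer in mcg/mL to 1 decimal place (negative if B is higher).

3.7 mcg/mL

Regimen A: f = (1/2)^(26/27) ≈ 0.5130; Cmin,ss = (760/118)·f/(1−f) ≈ 6.785 mcg/mL.
Regimen B: f = (1/2)^(49/27) ≈ 0.2842; Cmin,ss = (915/118)·f/(1−f) ≈ 3.079 mcg/mL.
Difference ≈ 6.785 − 3.079 ≈ 3.706 mcg/mL.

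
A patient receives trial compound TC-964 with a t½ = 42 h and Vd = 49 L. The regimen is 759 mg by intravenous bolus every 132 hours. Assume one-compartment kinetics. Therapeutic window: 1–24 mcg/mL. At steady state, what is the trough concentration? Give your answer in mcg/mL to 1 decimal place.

τ/t½ = 132/42 ≈ 3.1429, so fraction remaining f = (1/2)^(132/42) ≈ 0.1132.
Single-dose peak C₀ = D/Vd = 759/49 ≈ 15.490 mcg/mL.
Steady-state trough Cmin,ss = C₀·f/(1−f) ≈ 15.490 × 0.1132/0.8868 ≈ 1.977 mcg/mL.
Trough 2.0 mcg/mL vs MEC 1 mcg/mL: adequate.

2.0 mcg/mL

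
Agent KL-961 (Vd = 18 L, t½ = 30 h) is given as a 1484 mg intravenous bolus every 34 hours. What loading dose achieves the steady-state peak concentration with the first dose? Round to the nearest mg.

f = (1/2)^(34/30) ≈ 0.455861; accumulation ratio R = 1/(1−f) ≈ 1.83777.
Loading dose to hit Cmax,ss on first dose: D_load = D_maint·R ≈ 1484 × 1.83777 ≈ 2727.25 mg.

2727 mg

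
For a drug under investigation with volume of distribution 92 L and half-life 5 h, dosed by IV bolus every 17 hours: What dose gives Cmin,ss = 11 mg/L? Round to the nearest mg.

τ/t½ = 17/5 ≈ 3.4, so f = (1/2)^(17/5) ≈ 0.094732.
Cmin,ss = (D/Vd)·f/(1−f), so D = Cmin,ss·Vd·(1−f)/f.
D = 11 × 92 × (1−f)/f ≈ 11 × 92 × 9.55610 ≈ 9670.77 mg.

9671 mg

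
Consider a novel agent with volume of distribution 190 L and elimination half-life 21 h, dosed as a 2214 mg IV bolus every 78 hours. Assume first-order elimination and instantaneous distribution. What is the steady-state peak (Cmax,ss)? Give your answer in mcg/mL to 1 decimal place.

Over one 78-h interval, 78/21 ≈ 3.7143 half-lives elapse, leaving f ≈ 0.0762 of each dose.
Accumulation ratio R = 1/(1 − f) ≈ 1/0.9238 ≈ 1.0825.
Single-dose peak C₀ = D/Vd = 2214/190 ≈ 11.653 mcg/mL.
Steady-state peak Cmax,ss = C₀·R ≈ 11.653 × 1.0825 ≈ 12.614 mcg/mL.

12.6 mcg/mL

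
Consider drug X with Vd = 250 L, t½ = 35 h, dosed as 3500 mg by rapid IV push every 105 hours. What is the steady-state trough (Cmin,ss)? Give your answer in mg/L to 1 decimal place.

τ = 105 h = 3 half-lives, so f = (1/2)^3 = 0.125.
At steady state, R = 1/(1 − 0.125) = 8/7.
Single-dose peak C₀ = D/Vd = 3500/250 = 14 mg/L.
Steady-state peak Cmax,ss = C₀·R = 14 × 8/7 ≈ 16.000 mg/L.
Steady-state trough Cmin,ss = Cmax,ss·f ≈ 16.000 × 0.125 ≈ 2.000 mg/L.

2.0 mg/L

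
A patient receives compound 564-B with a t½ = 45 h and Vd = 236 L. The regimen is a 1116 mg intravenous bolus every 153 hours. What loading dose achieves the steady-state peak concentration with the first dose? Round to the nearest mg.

1233 mg

f = (1/2)^(153/45) ≈ 0.094732; accumulation ratio R = 1/(1−f) ≈ 1.10465.
Loading dose to hit Cmax,ss on first dose: D_load = D_maint·R ≈ 1116 × 1.10465 ≈ 1232.79 mg.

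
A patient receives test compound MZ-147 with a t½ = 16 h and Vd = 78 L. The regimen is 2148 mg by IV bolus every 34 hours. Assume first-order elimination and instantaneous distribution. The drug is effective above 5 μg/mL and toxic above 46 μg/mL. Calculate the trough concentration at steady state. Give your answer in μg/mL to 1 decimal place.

Over one 34-h interval, 34/16 ≈ 2.125 half-lives elapse, leaving f ≈ 0.2293 of each dose.
Accumulation ratio R = 1/(1 − f) ≈ 1/0.7707 ≈ 1.2975.
Each bolus raises the concentration by D/Vd = 2148/78 ≈ 27.538 μg/mL.
Cmax,ss = C₀/(1 − f) ≈ 27.538/0.7707 ≈ 35.731 μg/mL.
Steady-state trough Cmin,ss = Cmax,ss·f ≈ 35.731 × 0.2293 ≈ 8.193 μg/mL.
Trough 8.2 μg/mL vs MEC 5 μg/mL: adequate.

8.2 μg/mL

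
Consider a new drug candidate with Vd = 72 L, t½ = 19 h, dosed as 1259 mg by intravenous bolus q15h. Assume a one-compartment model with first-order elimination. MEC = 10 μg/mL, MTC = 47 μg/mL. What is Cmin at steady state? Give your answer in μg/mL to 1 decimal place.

τ/t½ = 15/19 ≈ 0.78947, so fraction remaining f = (1/2)^(15/19) ≈ 0.5786.
Each bolus raises the concentration by D/Vd = 1259/72 ≈ 17.486 μg/mL.
Steady-state trough Cmin,ss = C₀·f/(1−f) ≈ 17.486 × 0.5786/0.4214 ≈ 24.009 μg/mL.
Trough 24.0 μg/mL vs MEC 10 μg/mL: adequate.

24.0 μg/mL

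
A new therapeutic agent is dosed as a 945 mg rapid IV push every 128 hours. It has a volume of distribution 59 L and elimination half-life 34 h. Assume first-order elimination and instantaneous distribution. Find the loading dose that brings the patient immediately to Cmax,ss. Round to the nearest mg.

f = (1/2)^(128/34) ≈ 0.073572; accumulation ratio R = 1/(1−f) ≈ 1.07941.
Loading dose to hit Cmax,ss on first dose: D_load = D_maint·R ≈ 945 × 1.07941 ≈ 1020.04 mg.

1020 mg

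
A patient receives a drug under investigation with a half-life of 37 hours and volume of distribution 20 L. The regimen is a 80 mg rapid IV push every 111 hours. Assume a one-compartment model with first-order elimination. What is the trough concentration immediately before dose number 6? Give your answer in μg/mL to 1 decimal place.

f = (1/2)^(τ/t½) = (1/2)^(111/37) ≈ 0.1250.
C₀ = D/Vd = 80/20 ≈ 4.000 μg/mL.
Before the 6th dose, 5 doses have been given. Superposition: Cmin = C₀·(f + f² + … + f^5).
≈ 4.000 × (0.1250 + 0.0156 + 0.0020 + 0.0002 + 0.0000) ≈ 4.000 × 0.1428 ≈ 0.571 μg/mL.

0.6 μg/mL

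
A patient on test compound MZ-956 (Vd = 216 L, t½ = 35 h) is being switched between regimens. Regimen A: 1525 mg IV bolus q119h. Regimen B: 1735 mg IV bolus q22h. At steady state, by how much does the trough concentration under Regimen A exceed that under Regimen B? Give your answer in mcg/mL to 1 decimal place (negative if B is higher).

-14.0 mcg/mL

Regimen A: f = (1/2)^(119/35) ≈ 0.0947; Cmin,ss = (1525/216)·f/(1−f) ≈ 0.739 mcg/mL.
Regimen B: f = (1/2)^(22/35) ≈ 0.6468; Cmin,ss = (1735/216)·f/(1−f) ≈ 14.709 mcg/mL.
Difference ≈ 0.739 − 14.709 ≈ -13.970 mcg/mL.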